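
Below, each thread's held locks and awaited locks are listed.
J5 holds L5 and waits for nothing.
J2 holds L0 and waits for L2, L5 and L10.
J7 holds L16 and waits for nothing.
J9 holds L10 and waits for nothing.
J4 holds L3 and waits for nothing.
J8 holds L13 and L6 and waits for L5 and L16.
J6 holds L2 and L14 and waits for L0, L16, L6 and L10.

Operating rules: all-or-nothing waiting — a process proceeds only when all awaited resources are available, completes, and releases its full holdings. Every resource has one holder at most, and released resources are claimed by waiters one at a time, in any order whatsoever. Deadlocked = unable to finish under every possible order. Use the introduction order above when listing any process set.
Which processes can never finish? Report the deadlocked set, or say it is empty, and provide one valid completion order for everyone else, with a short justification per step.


Deadlocked set: J2 and J6.
Key observation: the knot is the closed ring of waits J2 -> J6 -> J2; no other process is dragged down with it.
A valid finishing order for the others: J5, J4, J7, J9, J8.
Check, step by step:
  J5: no waits; runs immediately, freeing L5
  J4: no waits; runs immediately, freeing L3
  J7: no waits; runs immediately, freeing L16
  J9: no waits; runs immediately, freeing L10
  run J8 (all its waits — L5 and L16 — are resolved); releases L13 and L6


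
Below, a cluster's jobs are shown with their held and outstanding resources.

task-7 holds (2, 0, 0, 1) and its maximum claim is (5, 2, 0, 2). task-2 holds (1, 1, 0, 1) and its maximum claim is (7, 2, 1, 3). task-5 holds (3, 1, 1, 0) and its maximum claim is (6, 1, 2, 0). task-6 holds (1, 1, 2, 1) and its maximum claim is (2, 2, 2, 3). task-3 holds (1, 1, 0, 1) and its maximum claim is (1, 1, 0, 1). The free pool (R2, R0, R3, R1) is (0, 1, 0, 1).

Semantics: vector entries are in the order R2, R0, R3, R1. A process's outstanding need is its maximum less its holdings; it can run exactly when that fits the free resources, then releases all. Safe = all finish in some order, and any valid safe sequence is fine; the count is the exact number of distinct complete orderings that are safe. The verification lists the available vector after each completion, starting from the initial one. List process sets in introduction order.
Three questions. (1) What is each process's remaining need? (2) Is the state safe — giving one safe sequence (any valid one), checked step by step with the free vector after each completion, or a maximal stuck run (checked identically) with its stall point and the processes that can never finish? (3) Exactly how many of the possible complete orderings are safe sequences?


(1) Need matrix, components ordered R2, R0, R3, R1:
  task-7: (3, 2, 0, 1)
  task-2: (6, 1, 1, 2)
  task-5: (3, 0, 1, 0)
  task-6: (1, 1, 0, 2)
  task-3: (0, 0, 0, 0)
(2) UNSAFE.
Key observation: the pool after task-3, task-6 is (2, 3, 2, 3); every surviving request exceeds it in R2, so progress ends there.
A maximal execution: task-3, task-6 — then nothing else fits. Check, step by step:
  pool = (0, 1, 0, 1)
  run task-3 (needs (0, 0, 0, 0), free (0, 1, 0, 1)); after release of (1, 1, 0, 1) the pool is (1, 2, 0, 2)
  run task-6 (needs (1, 1, 0, 2), free (1, 2, 0, 2)); after release of (1, 1, 2, 1) the pool is (2, 3, 2, 3)
  task-7 still needs (3, 2, 0, 1) but only (2, 3, 2, 3) is free — short on R2
  task-2 still needs (6, 1, 1, 2) but only (2, 3, 2, 3) is free — short on R2
  task-5 still needs (3, 0, 1, 0) but only (2, 3, 2, 3) is free — short on R2
Processes that can never finish: task-7, task-2 and task-5.
(3) Exactly 0 of the possible complete orderings are safe sequences.


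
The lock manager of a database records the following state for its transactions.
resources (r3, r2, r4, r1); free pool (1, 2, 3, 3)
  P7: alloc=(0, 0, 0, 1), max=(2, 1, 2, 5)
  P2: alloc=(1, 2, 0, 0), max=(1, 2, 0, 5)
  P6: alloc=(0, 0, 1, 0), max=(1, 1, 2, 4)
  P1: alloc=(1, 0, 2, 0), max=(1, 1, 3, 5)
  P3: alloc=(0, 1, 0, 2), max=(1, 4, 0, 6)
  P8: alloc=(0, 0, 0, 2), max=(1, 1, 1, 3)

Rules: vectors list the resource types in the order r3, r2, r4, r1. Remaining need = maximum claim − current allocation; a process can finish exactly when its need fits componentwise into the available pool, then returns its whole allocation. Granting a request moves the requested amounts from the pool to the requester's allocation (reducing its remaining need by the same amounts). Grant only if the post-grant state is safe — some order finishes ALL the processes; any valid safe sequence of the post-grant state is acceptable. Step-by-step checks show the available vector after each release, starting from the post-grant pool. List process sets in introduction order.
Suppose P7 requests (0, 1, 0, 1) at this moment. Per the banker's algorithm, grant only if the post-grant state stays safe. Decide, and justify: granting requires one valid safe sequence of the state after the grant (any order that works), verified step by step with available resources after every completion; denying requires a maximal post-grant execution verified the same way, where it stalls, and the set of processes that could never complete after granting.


DENY: after the grant no complete ordering would exist.
Key observation: after P8, P6 the pool peaks at (1, 1, 4, 4), and each blocked process is short somewhere: P7 on r3; P2 on r1; P1 on r1; P3 on r2.
On the post-grant state, P8, P6 is a maximal run — nothing extends it. Verifying each step:
  pool = (1, 1, 3, 2)
  run P8 (needs (1, 1, 1, 1), free (1, 1, 3, 2)); after release of (0, 0, 0, 2) the pool is (1, 1, 3, 4)
  run P6 (needs (1, 1, 1, 4), free (1, 1, 3, 4)); after release of (0, 0, 1, 0) the pool is (1, 1, 4, 4)
  P7 cannot run: need (2, 0, 2, 3) vs free (1, 1, 4, 4) (insufficient r3)
  P2 cannot run: need (0, 0, 0, 5) vs free (1, 1, 4, 4) (insufficient r1)
  P1 cannot run: need (0, 1, 1, 5) vs free (1, 1, 4, 4) (insufficient r1)
  P3 cannot run: need (1, 3, 0, 4) vs free (1, 1, 4, 4) (insufficient r2)
Post-grant, the permanently blocked set is P7, P2, P1 and P3.


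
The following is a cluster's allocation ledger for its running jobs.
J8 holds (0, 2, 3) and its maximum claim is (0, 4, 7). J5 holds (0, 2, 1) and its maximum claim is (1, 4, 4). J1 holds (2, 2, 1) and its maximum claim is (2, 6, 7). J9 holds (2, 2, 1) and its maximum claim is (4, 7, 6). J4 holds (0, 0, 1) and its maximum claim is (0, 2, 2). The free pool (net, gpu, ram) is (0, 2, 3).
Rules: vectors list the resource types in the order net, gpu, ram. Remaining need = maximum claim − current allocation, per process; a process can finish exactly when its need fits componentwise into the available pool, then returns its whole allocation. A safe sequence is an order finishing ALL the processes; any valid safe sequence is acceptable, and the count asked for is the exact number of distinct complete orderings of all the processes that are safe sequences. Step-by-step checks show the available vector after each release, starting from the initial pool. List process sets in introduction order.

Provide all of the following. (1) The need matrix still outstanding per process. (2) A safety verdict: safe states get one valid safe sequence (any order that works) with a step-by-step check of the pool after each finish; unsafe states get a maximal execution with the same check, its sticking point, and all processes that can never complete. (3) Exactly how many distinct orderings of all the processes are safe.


(1) Outstanding need per process (order net, gpu, ram):
  J8: (0, 2, 4)
  J5: (1, 2, 3)
  J1: (0, 4, 6)
  J9: (2, 5, 5)
  J4: (0, 2, 1)
(2) SAFE — a valid safe sequence is J4, J8, J1, J9, J5.
Key observation: the order's first zero-slack moment is J4 ((0, 2, 1) needed, (0, 2, 3) free — a requested resource with nothing to spare).
Check, step by step:
  pool = (0, 2, 3)
  J4: need (0, 2, 1) fits (0, 2, 3); releases (0, 0, 1), pool now (0, 2, 4)
  J8: need (0, 2, 4) fits (0, 2, 4); releases (0, 2, 3), pool now (0, 4, 7)
  J1: need (0, 4, 6) fits (0, 4, 7); releases (2, 2, 1), pool now (2, 6, 8)
  J9: need (2, 5, 5) fits (2, 6, 8); releases (2, 2, 1), pool now (4, 8, 9)
  J5: need (1, 2, 3) fits (4, 8, 9); releases (0, 2, 1), pool now (4, 10, 10)
(3) The exact count: 2 of the possible complete orderings are safe sequences.


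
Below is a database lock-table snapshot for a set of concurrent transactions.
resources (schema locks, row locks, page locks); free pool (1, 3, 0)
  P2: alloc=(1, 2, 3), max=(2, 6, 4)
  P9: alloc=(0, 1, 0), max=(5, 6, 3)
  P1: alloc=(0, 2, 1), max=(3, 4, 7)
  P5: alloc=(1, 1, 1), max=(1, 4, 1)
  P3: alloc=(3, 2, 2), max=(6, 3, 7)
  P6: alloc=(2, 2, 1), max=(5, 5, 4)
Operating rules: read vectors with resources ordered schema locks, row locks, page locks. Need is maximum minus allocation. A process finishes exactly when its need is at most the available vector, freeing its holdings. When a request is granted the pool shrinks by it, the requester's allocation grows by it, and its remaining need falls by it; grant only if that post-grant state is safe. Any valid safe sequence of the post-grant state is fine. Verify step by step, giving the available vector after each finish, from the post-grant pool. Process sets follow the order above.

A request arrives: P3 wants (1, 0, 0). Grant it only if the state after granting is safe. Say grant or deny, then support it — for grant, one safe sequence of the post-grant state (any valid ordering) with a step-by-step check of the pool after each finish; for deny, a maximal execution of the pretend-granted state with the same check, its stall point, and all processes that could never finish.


DENY. Granting would leave the state unsafe.
Key observation: after P5, P2 the pool peaks at (2, 6, 4), and each blocked process is short somewhere: P9 on schema locks; P1 on schema locks, page locks; P3 on page locks; P6 on schema locks.
On the post-grant state, P5, P2 is a maximal run — nothing extends it. Verifying each step:
  pool = (0, 3, 0)
  P5: need (0, 3, 0) fits (0, 3, 0); releases (1, 1, 1), pool now (1, 4, 1)
  P2: need (1, 4, 1) fits (1, 4, 1); releases (1, 2, 3), pool now (2, 6, 4)
  blocked: P9 wants (5, 5, 3), pool (2, 6, 4) — not enough schema locks
  blocked: P1 wants (3, 2, 6), pool (2, 6, 4) — not enough schema locks and page locks
  blocked: P3 wants (2, 1, 5), pool (2, 6, 4) — not enough page locks
  blocked: P6 wants (3, 3, 3), pool (2, 6, 4) — not enough schema locks
Post-grant, the permanently blocked set is P9, P1, P3 and P6.


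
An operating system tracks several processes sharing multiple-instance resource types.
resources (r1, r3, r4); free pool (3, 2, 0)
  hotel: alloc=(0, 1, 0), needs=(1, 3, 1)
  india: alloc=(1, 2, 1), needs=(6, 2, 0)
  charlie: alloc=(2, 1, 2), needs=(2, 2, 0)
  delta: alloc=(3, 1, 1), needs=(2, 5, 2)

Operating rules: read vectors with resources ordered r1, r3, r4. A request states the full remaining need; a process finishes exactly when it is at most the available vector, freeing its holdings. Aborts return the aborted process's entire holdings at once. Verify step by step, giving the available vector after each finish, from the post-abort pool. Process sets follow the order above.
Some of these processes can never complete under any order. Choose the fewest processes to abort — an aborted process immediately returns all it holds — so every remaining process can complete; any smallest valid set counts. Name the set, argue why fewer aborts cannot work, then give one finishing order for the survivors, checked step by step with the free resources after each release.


Minimum abort set: india.
Key observation: delta was stuck for good until india gave back (1, 2, 1); in the order shown it finishes at step 3.
Minimality: the empty abort set fails — the state is deadlocked as it stands.
The survivors complete as charlie, hotel, delta. Walking it through (starting from the post-abort pool):
  pool = (4, 4, 1)
  charlie: need (2, 2, 0) fits (4, 4, 1); releases (2, 1, 2), pool now (6, 5, 3)
  hotel: need (1, 3, 1) fits (6, 5, 3); releases (0, 1, 0), pool now (6, 6, 3)
  delta: need (2, 5, 2) fits (6, 6, 3); releases (3, 1, 1), pool now (9, 7, 4)


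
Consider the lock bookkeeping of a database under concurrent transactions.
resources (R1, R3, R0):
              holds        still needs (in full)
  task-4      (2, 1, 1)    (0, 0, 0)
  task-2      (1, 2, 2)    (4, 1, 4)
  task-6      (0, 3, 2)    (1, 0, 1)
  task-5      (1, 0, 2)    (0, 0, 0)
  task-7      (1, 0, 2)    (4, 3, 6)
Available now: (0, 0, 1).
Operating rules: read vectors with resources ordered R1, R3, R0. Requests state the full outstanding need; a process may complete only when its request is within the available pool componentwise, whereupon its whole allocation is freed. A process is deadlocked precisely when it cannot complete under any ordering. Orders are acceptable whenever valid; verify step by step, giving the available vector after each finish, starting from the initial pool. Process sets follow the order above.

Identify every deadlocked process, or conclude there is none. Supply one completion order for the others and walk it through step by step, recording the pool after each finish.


Deadlocked set: task-2 and task-7.
Key observation: the wall is R1: completing task-5, task-4, task-6 brings the pool only to (3, 4, 6), and all the rest need more.
A valid finishing order for the others: task-5, task-4, task-6. Check, step by step:
  pool = (0, 0, 1)
  task-5 needs (0, 0, 0) <= (0, 0, 1) -> finishes; pool += (1, 0, 2) = (1, 0, 3)
  task-4 needs (0, 0, 0) <= (1, 0, 3) -> finishes; pool += (2, 1, 1) = (3, 1, 4)
  task-6 needs (1, 0, 1) <= (3, 1, 4) -> finishes; pool += (0, 3, 2) = (3, 4, 6)
None of the blocked processes ever fits:
  task-2 still needs (4, 1, 4) but only (3, 4, 6) is free — short on R1
  task-7 still needs (4, 3, 6) but only (3, 4, 6) is free — short on R1


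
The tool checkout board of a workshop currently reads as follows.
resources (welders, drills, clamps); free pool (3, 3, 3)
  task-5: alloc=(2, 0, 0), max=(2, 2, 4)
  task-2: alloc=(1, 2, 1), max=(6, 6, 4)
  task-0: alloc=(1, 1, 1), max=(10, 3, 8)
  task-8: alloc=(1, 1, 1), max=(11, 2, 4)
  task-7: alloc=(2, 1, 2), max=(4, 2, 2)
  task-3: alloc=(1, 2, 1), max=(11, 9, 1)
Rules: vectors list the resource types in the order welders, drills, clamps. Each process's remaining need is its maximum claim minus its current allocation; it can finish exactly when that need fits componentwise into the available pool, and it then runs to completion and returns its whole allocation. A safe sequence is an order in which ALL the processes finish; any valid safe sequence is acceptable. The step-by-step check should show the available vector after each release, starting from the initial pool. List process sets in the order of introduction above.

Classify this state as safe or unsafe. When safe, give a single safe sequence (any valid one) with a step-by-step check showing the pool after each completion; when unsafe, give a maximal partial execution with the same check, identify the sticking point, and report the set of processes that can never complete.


The state is UNSAFE.
Key observation: the pool after task-7, task-5, task-2 is (8, 6, 6); every surviving request exceeds it in welders, so progress ends there.
A maximal execution: task-7, task-5, task-2 — then nothing else fits. Walking it through:
  pool = (3, 3, 3)
  run task-7 (needs (2, 1, 0), free (3, 3, 3)); after release of (2, 1, 2) the pool is (5, 4, 5)
  run task-5 (needs (0, 2, 4), free (5, 4, 5)); after release of (2, 0, 0) the pool is (7, 4, 5)
  run task-2 (needs (5, 4, 3), free (7, 4, 5)); after release of (1, 2, 1) the pool is (8, 6, 6)
  task-0 still needs (9, 2, 7) but only (8, 6, 6) is free — short on welders and clamps
  task-8 still needs (10, 1, 3) but only (8, 6, 6) is free — short on welders
  task-3 still needs (10, 7, 0) but only (8, 6, 6) is free — short on welders and drills
Permanently blocked: task-0, task-8 and task-3.


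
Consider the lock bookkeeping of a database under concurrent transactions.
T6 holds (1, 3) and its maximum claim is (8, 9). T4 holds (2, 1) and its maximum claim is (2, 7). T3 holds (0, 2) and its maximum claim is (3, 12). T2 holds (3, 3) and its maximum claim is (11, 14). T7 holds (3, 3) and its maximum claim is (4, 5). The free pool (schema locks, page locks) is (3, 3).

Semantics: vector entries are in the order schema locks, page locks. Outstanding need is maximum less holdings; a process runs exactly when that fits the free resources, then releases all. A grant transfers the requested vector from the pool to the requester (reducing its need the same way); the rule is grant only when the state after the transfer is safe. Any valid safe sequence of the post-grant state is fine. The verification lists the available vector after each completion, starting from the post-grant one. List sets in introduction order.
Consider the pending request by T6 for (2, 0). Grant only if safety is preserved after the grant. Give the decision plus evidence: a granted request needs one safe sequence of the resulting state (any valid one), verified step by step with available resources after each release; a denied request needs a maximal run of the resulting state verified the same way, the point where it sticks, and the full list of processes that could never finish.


GRANT: granting preserves safety; a valid post-grant sequence is T7, T4, T6, T3, T2.
Key observation: after the grant the pool drops to (1, 3), which still lets T7 finish first and unwind the rest.
Step-by-step check of the post-grant state:
  pool = (1, 3)
  T7: need (1, 2) fits (1, 3); releases (3, 3), pool now (4, 6)
  T4: need (0, 6) fits (4, 6); releases (2, 1), pool now (6, 7)
  T6: need (5, 6) fits (6, 7); releases (3, 3), pool now (9, 10)
  T3: need (3, 10) fits (9, 10); releases (0, 2), pool now (9, 12)
  T2: need (8, 11) fits (9, 12); releases (3, 3), pool now (12, 15)


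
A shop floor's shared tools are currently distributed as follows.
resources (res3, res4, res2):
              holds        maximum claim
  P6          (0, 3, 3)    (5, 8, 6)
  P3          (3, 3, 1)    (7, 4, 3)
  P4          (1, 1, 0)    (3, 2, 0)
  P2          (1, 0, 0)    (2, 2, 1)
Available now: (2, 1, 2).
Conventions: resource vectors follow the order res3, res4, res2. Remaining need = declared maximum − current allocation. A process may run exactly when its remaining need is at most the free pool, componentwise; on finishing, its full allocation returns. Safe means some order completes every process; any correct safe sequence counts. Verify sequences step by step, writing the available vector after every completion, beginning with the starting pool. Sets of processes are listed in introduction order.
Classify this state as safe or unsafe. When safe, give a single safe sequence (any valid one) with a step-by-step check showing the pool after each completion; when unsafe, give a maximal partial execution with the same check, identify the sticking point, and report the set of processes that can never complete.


SAFE, for example via the order P4, P2, P3, P6.
Key observation: P4 marks the first exact bind of the order: its need (2, 1, 0) fits the free (2, 1, 2) with zero slack on a requested resource.
Check, step by step:
  pool = (2, 1, 2)
  run P4 (needs (2, 1, 0), free (2, 1, 2)); after release of (1, 1, 0) the pool is (3, 2, 2)
  run P2 (needs (1, 2, 1), free (3, 2, 2)); after release of (1, 0, 0) the pool is (4, 2, 2)
  run P3 (needs (4, 1, 2), free (4, 2, 2)); after release of (3, 3, 1) the pool is (7, 5, 3)
  run P6 (needs (5, 5, 3), free (7, 5, 3)); after release of (0, 3, 3) the pool is (7, 8, 6)


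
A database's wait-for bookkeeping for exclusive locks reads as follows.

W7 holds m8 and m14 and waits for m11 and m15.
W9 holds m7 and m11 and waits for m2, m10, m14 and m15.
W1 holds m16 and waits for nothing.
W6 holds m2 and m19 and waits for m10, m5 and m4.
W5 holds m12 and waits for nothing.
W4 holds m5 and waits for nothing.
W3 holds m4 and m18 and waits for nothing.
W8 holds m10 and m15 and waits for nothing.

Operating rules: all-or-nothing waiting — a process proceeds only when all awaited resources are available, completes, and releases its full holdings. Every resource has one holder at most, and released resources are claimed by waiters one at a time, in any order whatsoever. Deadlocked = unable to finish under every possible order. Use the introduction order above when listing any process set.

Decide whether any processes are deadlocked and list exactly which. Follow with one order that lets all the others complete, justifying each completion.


Deadlocked: W7 and W9.
Key observation: W7 -> W9 -> W7 is a circular wait — nothing in it can go first; no other process is dragged down with it.
The rest can finish in the order W3, W4, W1, W8, W6, W5.
Verifying each step:
  run W3 (it waits on nothing); releases m4 and m18
  run W4 (it waits on nothing); releases m5
  run W1 (it waits on nothing); releases m16
  run W8 (it waits on nothing); releases m10 and m15
  W6: everything it awaited (m10, m5 and m4) is free; runs, freeing m2 and m19
  run W5 (it waits on nothing); releases m12


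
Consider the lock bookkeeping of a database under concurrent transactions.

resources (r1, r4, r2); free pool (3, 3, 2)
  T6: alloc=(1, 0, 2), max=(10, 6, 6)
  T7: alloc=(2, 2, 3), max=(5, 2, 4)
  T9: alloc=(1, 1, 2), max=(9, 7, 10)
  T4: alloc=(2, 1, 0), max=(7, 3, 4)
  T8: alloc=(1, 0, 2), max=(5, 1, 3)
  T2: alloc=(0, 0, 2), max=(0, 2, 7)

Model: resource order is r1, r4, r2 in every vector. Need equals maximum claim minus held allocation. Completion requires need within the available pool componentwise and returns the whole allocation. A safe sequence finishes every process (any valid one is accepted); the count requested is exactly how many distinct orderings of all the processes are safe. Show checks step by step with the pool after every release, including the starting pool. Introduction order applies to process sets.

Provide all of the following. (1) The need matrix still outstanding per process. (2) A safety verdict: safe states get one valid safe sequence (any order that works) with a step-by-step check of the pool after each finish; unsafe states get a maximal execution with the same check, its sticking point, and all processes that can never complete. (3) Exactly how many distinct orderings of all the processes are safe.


(1) Outstanding need per process (order r1, r4, r2):
  T6: (9, 6, 4)
  T7: (3, 0, 1)
  T9: (8, 6, 8)
  T4: (5, 2, 4)
  T8: (4, 1, 1)
  T2: (0, 2, 5)
(2) SAFE, for example via the order T7, T8, T2, T4, T9, T6.
Key observation: T7 is the earliest step where a requested resource binds exactly: need (3, 0, 1), pool (3, 3, 2) at its turn.
Step-by-step check:
  pool = (3, 3, 2)
  T7: need (3, 0, 1) fits (3, 3, 2); releases (2, 2, 3), pool now (5, 5, 5)
  T8: need (4, 1, 1) fits (5, 5, 5); releases (1, 0, 2), pool now (6, 5, 7)
  T2: need (0, 2, 5) fits (6, 5, 7); releases (0, 0, 2), pool now (6, 5, 9)
  T4: need (5, 2, 4) fits (6, 5, 9); releases (2, 1, 0), pool now (8, 6, 9)
  T9: need (8, 6, 8) fits (8, 6, 9); releases (1, 1, 2), pool now (9, 7, 11)
  T6: need (9, 6, 4) fits (9, 7, 11); releases (1, 0, 2), pool now (10, 7, 13)
(3) Precisely 6 of the possible complete orderings are safe sequences.


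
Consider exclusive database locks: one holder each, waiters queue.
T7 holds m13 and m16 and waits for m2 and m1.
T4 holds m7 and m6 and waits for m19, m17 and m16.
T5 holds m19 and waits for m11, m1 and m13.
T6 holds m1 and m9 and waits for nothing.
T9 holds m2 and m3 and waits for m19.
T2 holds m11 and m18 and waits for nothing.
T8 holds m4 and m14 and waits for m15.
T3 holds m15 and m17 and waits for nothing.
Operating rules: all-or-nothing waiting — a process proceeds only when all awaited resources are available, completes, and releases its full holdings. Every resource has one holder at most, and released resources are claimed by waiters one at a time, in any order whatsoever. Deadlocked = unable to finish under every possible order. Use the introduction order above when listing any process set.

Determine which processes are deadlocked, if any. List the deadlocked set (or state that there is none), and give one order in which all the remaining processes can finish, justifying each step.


Deadlocked set: T7, T4, T5 and T9.
Key observation: the knot is the closed ring of waits T7 -> T9 -> T5 -> T7; T4 waits into the deadlock from upstream.
One completion order for the rest: T3, T8, T2, T6.
Walking it through:
  T3 waits on nothing -> runs at once and releases m15 and m17
  T8 waits on m15 — all released -> runs and releases m4 and m14
  T2 waits on nothing -> runs at once and releases m11 and m18
  T6 waits on nothing -> runs at once and releases m1 and m9


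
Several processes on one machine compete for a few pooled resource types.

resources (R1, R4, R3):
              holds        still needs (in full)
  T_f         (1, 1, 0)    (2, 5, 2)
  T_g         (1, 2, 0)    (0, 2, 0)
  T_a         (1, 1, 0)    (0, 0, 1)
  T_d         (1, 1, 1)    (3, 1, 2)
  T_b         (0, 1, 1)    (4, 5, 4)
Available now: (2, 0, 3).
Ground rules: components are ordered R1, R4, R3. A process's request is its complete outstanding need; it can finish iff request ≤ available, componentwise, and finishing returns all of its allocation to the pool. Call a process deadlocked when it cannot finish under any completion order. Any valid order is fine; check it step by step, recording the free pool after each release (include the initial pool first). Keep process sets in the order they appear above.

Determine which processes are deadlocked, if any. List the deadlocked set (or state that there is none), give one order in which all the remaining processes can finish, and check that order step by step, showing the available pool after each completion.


The deadlocked set is T_f and T_b.
Key observation: once T_a, T_d, T_g finish, the pool peaks at (5, 4, 4) — and every remaining process still needs more R4 than that.
The rest can finish in the order T_a, T_d, T_g. Step-by-step check:
  pool = (2, 0, 3)
  run T_a (needs (0, 0, 1), free (2, 0, 3)); after release of (1, 1, 0) the pool is (3, 1, 3)
  run T_d (needs (3, 1, 2), free (3, 1, 3)); after release of (1, 1, 1) the pool is (4, 2, 4)
  run T_g (needs (0, 2, 0), free (4, 2, 4)); after release of (1, 2, 0) the pool is (5, 4, 4)
The blocked processes can never fit:
  T_f still needs (2, 5, 2) but only (5, 4, 4) is free — short on R4
  T_b still needs (4, 5, 4) but only (5, 4, 4) is free — short on R4


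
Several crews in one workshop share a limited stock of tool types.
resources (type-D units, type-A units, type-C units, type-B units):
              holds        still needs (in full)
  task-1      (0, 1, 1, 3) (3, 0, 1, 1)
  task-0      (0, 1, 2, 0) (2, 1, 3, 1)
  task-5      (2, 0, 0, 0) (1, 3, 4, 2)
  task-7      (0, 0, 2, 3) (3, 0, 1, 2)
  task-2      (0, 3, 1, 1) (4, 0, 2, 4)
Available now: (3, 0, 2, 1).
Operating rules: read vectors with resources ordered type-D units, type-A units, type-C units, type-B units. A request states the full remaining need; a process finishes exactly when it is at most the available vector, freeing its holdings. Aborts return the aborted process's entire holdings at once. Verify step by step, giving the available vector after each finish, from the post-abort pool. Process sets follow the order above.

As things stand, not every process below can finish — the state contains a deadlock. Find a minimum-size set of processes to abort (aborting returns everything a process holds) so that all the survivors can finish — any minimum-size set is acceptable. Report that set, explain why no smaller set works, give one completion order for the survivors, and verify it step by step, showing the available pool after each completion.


Abort task-5.
Key observation: before aborting task-5, task-2 was permanently blocked — no order could ever run it; afterwards it completes at step 3.
No smaller set exists: with zero aborts the deadlock remains.
The survivors complete as task-1, task-7, task-2, task-0. Walking it through (starting from the post-abort pool):
  pool = (5, 0, 2, 1)
  run task-1 (needs (3, 0, 1, 1), free (5, 0, 2, 1)); after release of (0, 1, 1, 3) the pool is (5, 1, 3, 4)
  run task-7 (needs (3, 0, 1, 2), free (5, 1, 3, 4)); after release of (0, 0, 2, 3) the pool is (5, 1, 5, 7)
  run task-2 (needs (4, 0, 2, 4), free (5, 1, 5, 7)); after release of (0, 3, 1, 1) the pool is (5, 4, 6, 8)
  run task-0 (needs (2, 1, 3, 1), free (5, 4, 6, 8)); after release of (0, 1, 2, 0) the pool is (5, 5, 8, 8)


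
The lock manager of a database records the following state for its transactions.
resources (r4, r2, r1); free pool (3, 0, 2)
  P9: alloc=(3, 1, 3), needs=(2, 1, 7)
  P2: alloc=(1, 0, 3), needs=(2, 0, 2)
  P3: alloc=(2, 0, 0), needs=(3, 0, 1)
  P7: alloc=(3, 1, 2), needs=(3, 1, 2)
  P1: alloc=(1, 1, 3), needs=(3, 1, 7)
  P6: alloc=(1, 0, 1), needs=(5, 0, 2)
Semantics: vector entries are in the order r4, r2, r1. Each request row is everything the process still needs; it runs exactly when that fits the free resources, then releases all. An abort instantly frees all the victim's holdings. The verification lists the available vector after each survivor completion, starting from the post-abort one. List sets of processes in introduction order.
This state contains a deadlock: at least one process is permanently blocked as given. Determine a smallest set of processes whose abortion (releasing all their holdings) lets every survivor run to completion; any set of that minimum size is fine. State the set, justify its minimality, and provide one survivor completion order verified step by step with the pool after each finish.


The answer: abort P9.
Key observation: P1 had no path to completion before; after the abort of P9 ((3, 1, 3) returned), step 3 is where it fits.
Why nothing smaller works: aborting no one leaves the state deadlocked as given.
One survivor order: P2, P3, P1, P7, P6. Verifying each step (post-abort pool first):
  pool = (6, 1, 5)
  run P2 (needs (2, 0, 2), free (6, 1, 5)); after release of (1, 0, 3) the pool is (7, 1, 8)
  run P3 (needs (3, 0, 1), free (7, 1, 8)); after release of (2, 0, 0) the pool is (9, 1, 8)
  run P1 (needs (3, 1, 7), free (9, 1, 8)); after release of (1, 1, 3) the pool is (10, 2, 11)
  run P7 (needs (3, 1, 2), free (10, 2, 11)); after release of (3, 1, 2) the pool is (13, 3, 13)
  run P6 (needs (5, 0, 2), free (13, 3, 13)); after release of (1, 0, 1) the pool is (14, 3, 14)


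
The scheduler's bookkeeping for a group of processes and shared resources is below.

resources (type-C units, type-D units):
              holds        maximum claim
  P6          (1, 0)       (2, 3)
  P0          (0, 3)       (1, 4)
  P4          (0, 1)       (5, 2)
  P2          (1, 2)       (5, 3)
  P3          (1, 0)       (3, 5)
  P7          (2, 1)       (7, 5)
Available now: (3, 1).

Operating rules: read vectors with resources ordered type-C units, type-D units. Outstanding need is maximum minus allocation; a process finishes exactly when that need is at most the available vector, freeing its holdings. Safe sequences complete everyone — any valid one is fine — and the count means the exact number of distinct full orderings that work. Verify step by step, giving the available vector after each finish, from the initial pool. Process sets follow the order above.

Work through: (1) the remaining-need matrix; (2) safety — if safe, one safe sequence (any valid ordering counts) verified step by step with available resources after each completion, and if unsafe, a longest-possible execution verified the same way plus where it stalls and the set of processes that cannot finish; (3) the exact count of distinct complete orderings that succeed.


(1) Outstanding need per process (order type-C units, type-D units):
  P6: (1, 3)
  P0: (1, 1)
  P4: (5, 1)
  P2: (4, 1)
  P3: (2, 5)
  P7: (5, 4)
(2) SAFE. One safe sequence: P0, P6, P2, P4, P7, P3.
Key observation: the order's first zero-slack moment is P0 ((1, 1) needed, (3, 1) free — a requested resource with nothing to spare).
Verifying each step:
  pool = (3, 1)
  P0: need (1, 1) fits (3, 1); releases (0, 3), pool now (3, 4)
  P6: need (1, 3) fits (3, 4); releases (1, 0), pool now (4, 4)
  P2: need (4, 1) fits (4, 4); releases (1, 2), pool now (5, 6)
  P4: need (5, 1) fits (5, 6); releases (0, 1), pool now (5, 7)
  P7: need (5, 4) fits (5, 7); releases (2, 1), pool now (7, 8)
  P3: need (2, 5) fits (7, 8); releases (1, 0), pool now (8, 8)
(3) Exactly 6 of the possible complete orderings are safe sequences.


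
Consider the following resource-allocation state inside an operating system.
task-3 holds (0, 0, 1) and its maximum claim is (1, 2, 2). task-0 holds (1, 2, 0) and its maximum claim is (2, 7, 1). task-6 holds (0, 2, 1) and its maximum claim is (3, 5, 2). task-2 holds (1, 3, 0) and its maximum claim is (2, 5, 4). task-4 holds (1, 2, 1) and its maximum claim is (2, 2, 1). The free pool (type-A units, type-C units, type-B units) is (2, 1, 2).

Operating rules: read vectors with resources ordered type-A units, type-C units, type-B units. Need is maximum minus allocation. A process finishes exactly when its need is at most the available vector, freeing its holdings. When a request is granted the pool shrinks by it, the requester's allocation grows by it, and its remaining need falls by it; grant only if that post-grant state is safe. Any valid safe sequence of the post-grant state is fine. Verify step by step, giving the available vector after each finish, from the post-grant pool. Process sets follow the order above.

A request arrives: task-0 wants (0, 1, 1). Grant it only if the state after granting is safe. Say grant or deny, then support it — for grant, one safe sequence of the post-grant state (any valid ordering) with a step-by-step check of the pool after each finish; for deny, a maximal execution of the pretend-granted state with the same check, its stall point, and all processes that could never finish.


DENY: after the grant no complete ordering would exist.
Key observation: after task-4, task-3 the pool peaks at (3, 2, 3), and each blocked process is short somewhere: task-0 on type-C units; task-6 on type-C units; task-2 on type-B units.
On the post-grant state, task-4, task-3 is a maximal run — nothing extends it. Check, step by step:
  pool = (2, 0, 1)
  task-4 needs (1, 0, 0) <= (2, 0, 1) -> finishes; pool += (1, 2, 1) = (3, 2, 2)
  task-3 needs (1, 2, 1) <= (3, 2, 2) -> finishes; pool += (0, 0, 1) = (3, 2, 3)
  task-0 still needs (1, 4, 0) but only (3, 2, 3) is free — short on type-C units
  task-6 still needs (3, 3, 1) but only (3, 2, 3) is free — short on type-C units
  task-2 still needs (1, 2, 4) but only (3, 2, 3) is free — short on type-B units
Had the request been granted, task-0, task-6 and task-2 could never finish.


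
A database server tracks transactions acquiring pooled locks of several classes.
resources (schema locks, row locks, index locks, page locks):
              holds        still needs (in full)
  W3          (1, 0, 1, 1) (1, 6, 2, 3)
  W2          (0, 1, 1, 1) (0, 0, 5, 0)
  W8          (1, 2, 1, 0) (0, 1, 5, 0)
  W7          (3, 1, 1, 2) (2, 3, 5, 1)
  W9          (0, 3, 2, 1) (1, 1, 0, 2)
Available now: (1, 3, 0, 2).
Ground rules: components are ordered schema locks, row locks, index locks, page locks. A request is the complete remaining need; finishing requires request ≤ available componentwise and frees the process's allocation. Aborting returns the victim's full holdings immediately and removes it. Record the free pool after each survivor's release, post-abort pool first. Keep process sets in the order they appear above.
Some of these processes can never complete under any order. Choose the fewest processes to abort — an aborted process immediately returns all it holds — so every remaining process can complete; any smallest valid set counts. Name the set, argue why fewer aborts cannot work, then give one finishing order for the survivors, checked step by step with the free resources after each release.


The answer: abort W8 and W7.
Key observation: before aborting W8 and W7, W2 was permanently blocked — no order could ever run it; afterwards it completes at step 3.
No one abort is enough; case by case: W3 alone leaves W2 blocked (short on index locks); W2 alone leaves W8 blocked (short on index locks); W8 alone leaves W2 blocked (short on index locks); W7 alone leaves W2 blocked (short on index locks); W9 alone leaves W2 blocked (short on index locks).
One survivor order: W9, W3, W2. Check, step by step (post-abort pool first):
  pool = (5, 6, 2, 4)
  W9 needs (1, 1, 0, 2) <= (5, 6, 2, 4) -> finishes; pool += (0, 3, 2, 1) = (5, 9, 4, 5)
  W3 needs (1, 6, 2, 3) <= (5, 9, 4, 5) -> finishes; pool += (1, 0, 1, 1) = (6, 9, 5, 6)
  W2 needs (0, 0, 5, 0) <= (6, 9, 5, 6) -> finishes; pool += (0, 1, 1, 1) = (6, 10, 6, 7)


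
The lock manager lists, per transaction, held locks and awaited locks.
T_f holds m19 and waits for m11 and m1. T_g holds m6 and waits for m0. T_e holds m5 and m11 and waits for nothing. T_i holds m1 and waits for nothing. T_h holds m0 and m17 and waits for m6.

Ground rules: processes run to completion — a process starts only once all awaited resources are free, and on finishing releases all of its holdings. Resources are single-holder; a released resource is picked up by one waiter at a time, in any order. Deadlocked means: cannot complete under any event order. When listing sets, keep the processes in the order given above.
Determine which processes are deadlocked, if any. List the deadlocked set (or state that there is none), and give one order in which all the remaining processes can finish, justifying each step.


The deadlocked set is T_g and T_h.
Key observation: the knot is the closed ring of waits T_g -> T_h -> T_g; no other process is dragged down with it.
A valid finishing order for the others: T_i, T_e, T_f.
Check, step by step:
  T_i: no waits; runs immediately, freeing m1
  T_e: no waits; runs immediately, freeing m5 and m11
  T_f waits on m11 and m1 — all released -> runs and releases m19


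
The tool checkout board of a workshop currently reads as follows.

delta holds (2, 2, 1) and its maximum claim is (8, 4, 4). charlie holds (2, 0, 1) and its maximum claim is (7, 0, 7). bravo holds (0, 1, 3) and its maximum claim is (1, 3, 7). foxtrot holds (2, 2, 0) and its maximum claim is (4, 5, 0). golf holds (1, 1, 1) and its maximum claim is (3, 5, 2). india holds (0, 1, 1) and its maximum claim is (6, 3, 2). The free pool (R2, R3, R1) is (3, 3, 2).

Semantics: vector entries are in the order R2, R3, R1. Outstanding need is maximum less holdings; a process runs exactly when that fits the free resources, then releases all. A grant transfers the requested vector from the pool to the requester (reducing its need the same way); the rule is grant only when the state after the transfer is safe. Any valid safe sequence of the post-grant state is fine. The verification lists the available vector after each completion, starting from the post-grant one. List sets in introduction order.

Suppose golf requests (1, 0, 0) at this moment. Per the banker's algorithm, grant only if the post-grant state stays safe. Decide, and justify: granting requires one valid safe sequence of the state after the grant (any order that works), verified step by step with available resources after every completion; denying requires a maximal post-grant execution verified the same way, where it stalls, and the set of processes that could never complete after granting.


GRANT: granting preserves safety; a valid post-grant sequence is foxtrot, golf, india, bravo, charlie, delta.
Key observation: the transfer keeps a workable pool ((2, 3, 2)); foxtrot starts the safe sequence.
Verifying the post-grant state step by step:
  pool = (2, 3, 2)
  foxtrot: need (2, 3, 0) fits (2, 3, 2); releases (2, 2, 0), pool now (4, 5, 2)
  golf: need (1, 4, 1) fits (4, 5, 2); releases (2, 1, 1), pool now (6, 6, 3)
  india: need (6, 2, 1) fits (6, 6, 3); releases (0, 1, 1), pool now (6, 7, 4)
  bravo: need (1, 2, 4) fits (6, 7, 4); releases (0, 1, 3), pool now (6, 8, 7)
  charlie: need (5, 0, 6) fits (6, 8, 7); releases (2, 0, 1), pool now (8, 8, 8)
  delta: need (6, 2, 3) fits (8, 8, 8); releases (2, 2, 1), pool now (10, 10, 9)
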